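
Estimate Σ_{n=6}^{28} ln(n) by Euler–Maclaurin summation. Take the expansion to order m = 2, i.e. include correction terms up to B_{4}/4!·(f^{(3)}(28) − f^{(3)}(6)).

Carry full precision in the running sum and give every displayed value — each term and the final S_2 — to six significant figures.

∫_6^28 ln(x) dx evaluates to 60.5512.
Endpoint term: (f(6) + f(28))/2 = (1.79176 + 3.33220)/2 = 2.56198.
So far: 63.1132.
Correction k=1: B_{2}/2! · (f^{(1)}(28) − f^{(1)}(6)) = 1/12 · (0.0357143 − 0.166667) = -0.0109127.
Partial sum through k=1: 63.1022.
Correction k=2: B_{4}/4! · (f^{(3)}(28) − f^{(3)}(6)) = −1/720 · (9.11079e-05 − 0.00925926) = 1.27335e-05.

S_2 ≈ 63.1023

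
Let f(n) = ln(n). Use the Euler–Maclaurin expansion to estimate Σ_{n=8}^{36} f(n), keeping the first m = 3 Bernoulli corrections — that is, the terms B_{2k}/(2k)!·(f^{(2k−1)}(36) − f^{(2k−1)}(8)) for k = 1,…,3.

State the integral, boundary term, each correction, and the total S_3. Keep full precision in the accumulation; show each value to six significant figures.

S_3 ≈ 87.1945

∫_8^36 ln(x) dx evaluates to 84.3711.
Endpoint term: (f(8) + f(36))/2 = (2.07944 + 3.58352)/2 = 2.83148.
Running total after boundary: 87.2026.
Order-1 term: 1/12 · (0.0277778 − 0.125000) = -0.00810185.
After k=1: 87.1945.
Order-2 term: −1/720 · (4.28669e-05 − 0.00390625) = 5.36581e-06.
After k=2: 87.1945.
Order-3 term: 1/30240 · (3.96916e-07 − 0.000732422) = -2.42072e-08.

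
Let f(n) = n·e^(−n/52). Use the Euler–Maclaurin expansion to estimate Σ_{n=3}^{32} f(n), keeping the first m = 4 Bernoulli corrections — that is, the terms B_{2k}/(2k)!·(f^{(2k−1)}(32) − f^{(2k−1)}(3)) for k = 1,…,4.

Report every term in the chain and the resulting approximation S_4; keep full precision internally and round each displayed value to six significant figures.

∫_3^32 x·e^(−x/52) dx evaluates to 339.058.
Endpoint term: (f(3) + f(32))/2 = (2.83182 + 17.2939)/2 = 10.0628.
So far: 349.121.
Order-1 term: 1/12 · (0.207859 − 0.889482) = -0.0568020.
Running total after k=1: 349.064.
Order-2 term: −1/720 · (0.000476599 − 0.00102713) = 7.64628e-07.
Running total after k=2: 349.064.
Order-3 term: 1/30240 · (3.24086e-07 − 6.38059e-07) = -1.03827e-11.
Running total after k=3: 349.064.
Order-4 term: −1/1209600 · (1.74525e-10 − 3.31458e-10) = 1.29740e-16.

S_4 ≈ 349.064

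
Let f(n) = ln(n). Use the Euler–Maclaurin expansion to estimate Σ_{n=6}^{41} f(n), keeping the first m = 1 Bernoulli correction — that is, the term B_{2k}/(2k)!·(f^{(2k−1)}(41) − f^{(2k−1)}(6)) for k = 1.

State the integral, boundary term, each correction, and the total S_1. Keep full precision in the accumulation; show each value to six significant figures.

∫_6^41 ln(x) dx evaluates to 106.506.
½[f(6) + f(41)] = ½[1.79176 + 3.71357] = 2.75267.
Running total after boundary: 109.259.
Order-1 term: 1/12 · (0.0243902 − 0.166667) = -0.0118564.

S_1 ≈ 109.247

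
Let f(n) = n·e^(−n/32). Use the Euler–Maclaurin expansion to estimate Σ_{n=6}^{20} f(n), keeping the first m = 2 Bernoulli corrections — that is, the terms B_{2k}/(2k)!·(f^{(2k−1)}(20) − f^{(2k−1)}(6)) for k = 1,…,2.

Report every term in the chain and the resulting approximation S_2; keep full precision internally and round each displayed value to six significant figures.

Integral: ∫_6^20 x·e^(−x/32) dx = 117.424.
Endpoint term: (f(6) + f(20))/2 = (4.97417 + 10.7052)/2 = 7.83970.
So far: 125.264.
Order-1 term: 1/12 · (0.200723 − 0.673586) = -0.0394053.
Running total after k=1: 125.225.
Order-2 term: −1/720 · (0.00124145 − 0.00227700) = 1.43826e-06.

S_2 ≈ 125.225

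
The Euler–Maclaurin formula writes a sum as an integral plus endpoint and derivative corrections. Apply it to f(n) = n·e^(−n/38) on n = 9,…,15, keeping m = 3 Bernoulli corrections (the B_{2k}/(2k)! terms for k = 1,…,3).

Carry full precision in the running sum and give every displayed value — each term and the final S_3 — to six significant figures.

S_3 ≈ 60.8010

The integral term ∫_9^15 x·e^(−x/38) dx = 52.2123.
Endpoint term: (f(9) + f(15))/2 = (7.10204 + 10.1079)/2 = 8.60495.
So far: 60.8172.
k=1: B_{2}/(2)! × [f^{(1)}(15) − f^{(1)}(9)] = 1/12 × (0.407861 − 0.602220) = -0.0161966.
Partial sum through k=1: 60.8010.
k=2: B_{4}/(4)! × [f^{(3)}(15) − f^{(3)}(9)] = −1/720 × (0.00121577 − 0.00151001) = 4.08660e-07.
Partial sum through k=2: 60.8010.
k=3: B_{6}/(6)! × [f^{(5)}(15) − f^{(5)}(9)] = 1/30240 × (1.48829e-06 − 1.80261e-06) = -1.03941e-11.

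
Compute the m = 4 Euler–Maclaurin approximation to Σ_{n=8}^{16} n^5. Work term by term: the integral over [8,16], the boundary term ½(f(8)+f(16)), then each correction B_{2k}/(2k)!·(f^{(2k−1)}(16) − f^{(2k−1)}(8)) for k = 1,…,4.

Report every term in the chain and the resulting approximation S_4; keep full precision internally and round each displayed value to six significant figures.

S_4 ≈ 3.31877e+06

∫_8^16 x^5 dx evaluates to 2.75251e+06.
½[f(8) + f(16)] = ½[32768.0 + 1.04858e+06] = 540672.
Integral + boundary = 3.29318e+06.
Order-1 term: 1/12 · (327680 − 20480.0) = 25600.0.
Running total after k=1: 3.31878e+06.
Order-2 term: −1/720 · (15360.0 − 3840.00) = -16.0000.
Running total after k=2: 3.31877e+06.
Order-3 term: 1/30240 · (120.000 − 120.000) = 0.00000.
Running total after k=3: 3.31877e+06.
Order-4 term: −1/1209600 · (0.00000 − 0.00000) = 0.00000.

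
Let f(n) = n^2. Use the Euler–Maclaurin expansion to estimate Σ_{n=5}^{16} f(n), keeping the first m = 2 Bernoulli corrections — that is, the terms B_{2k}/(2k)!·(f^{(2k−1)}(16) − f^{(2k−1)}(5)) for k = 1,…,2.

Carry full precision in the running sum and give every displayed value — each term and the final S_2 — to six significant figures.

∫_5^16 x^2 dx evaluates to 1323.67.
Boundary: ½(f(5) + f(16)) = ½(25.0000 + 256.000) = 140.500.
Running total after boundary: 1464.17.
Correction k=1: B_{2}/2! · (f^{(1)}(16) − f^{(1)}(5)) = 1/12 · (32.0000 − 10.0000) = 1.83333.
Running total after k=1: 1466.00.
Correction k=2: B_{4}/4! · (f^{(3)}(16) − f^{(3)}(5)) = −1/720 · (0.00000 − 0.00000) = 0.00000.

S_2 ≈ 1466.00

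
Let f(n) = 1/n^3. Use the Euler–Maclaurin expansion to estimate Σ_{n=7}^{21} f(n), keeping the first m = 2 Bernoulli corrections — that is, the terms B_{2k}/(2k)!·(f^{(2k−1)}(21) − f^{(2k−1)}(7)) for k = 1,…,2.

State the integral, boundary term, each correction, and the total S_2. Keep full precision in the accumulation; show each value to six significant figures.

S_2 ≈ 0.0106841

The integral term ∫_7^21 1/x^3 dx = 0.00907029.
Boundary: ½(f(7) + f(21)) = ½(0.00291545 + 0.000107980) = 0.00151172.
So far: 0.0105820.
Correction k=1: B_{2}/2! · (f^{(1)}(21) − f^{(1)}(7)) = 1/12 · (-1.54257e-05 − (-0.00124948)) = 0.000102838.
Running total after k=1: 0.0106848.
Correction k=2: B_{4}/4! · (f^{(3)}(21) − f^{(3)}(7)) = −1/720 · (-6.99577e-07 − (-0.000509992)) = -7.07350e-07.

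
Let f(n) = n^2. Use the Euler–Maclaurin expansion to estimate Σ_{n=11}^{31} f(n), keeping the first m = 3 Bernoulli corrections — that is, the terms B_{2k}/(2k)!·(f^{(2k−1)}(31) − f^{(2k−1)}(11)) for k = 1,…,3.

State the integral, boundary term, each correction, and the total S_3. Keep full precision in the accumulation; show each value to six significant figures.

S_3 ≈ 10031.0

∫_11^31 x^2 dx evaluates to 9486.67.
½[f(11) + f(31)] = ½[121.000 + 961.000] = 541.000.
So far: 10027.7.
Correction k=1: B_{2}/2! · (f^{(1)}(31) − f^{(1)}(11)) = 1/12 · (62.0000 − 22.0000) = 3.33333.
Partial sum through k=1: 10031.0.
Correction k=2: B_{4}/4! · (f^{(3)}(31) − f^{(3)}(11)) = −1/720 · (0.00000 − 0.00000) = 0.00000.
Partial sum through k=2: 10031.0.
Correction k=3: B_{6}/6! · (f^{(5)}(31) − f^{(5)}(11)) = 1/30240 · (0.00000 − 0.00000) = 0.00000.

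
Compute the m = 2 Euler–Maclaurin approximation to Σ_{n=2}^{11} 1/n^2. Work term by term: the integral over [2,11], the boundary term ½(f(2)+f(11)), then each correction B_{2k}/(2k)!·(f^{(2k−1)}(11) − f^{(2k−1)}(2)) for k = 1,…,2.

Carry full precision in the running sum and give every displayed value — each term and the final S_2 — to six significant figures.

The integral term ∫_2^11 1/x^2 dx = 0.409091.
Boundary: ½(f(2) + f(11)) = ½(0.250000 + 0.00826446) = 0.129132.
Running total after boundary: 0.538223.
k=1: B_{2}/(2)! × [f^{(1)}(11) − f^{(1)}(2)] = 1/12 × (-0.00150263 − (-0.250000)) = 0.0207081.
Running total after k=1: 0.558931.
k=2: B_{4}/(4)! × [f^{(3)}(11) − f^{(3)}(2)] = −1/720 × (-0.000149021 − (-0.750000)) = -0.00104146.

S_2 ≈ 0.557890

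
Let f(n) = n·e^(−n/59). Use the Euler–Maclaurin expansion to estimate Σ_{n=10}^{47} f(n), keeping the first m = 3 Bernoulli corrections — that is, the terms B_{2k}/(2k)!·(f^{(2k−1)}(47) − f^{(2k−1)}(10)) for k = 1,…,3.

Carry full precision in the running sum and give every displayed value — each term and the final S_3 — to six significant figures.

The integral term ∫_10^47 x·e^(−x/59) dx = 616.661.
½[f(10) + f(47)] = ½[8.44094 + 21.1902] = 14.8156.
Running total after boundary: 631.477.
Order-1 term: 1/12 · (0.0916993 − 0.701027) = -0.0507773.
Running total after k=1: 631.426.
Order-2 term: −1/720 · (0.000285380 − 0.000686359) = 5.56915e-07.
Running total after k=2: 631.426.
Order-3 term: 1/30240 · (1.56397e-07 − 3.36493e-07) = -5.95555e-12.

S_3 ≈ 631.426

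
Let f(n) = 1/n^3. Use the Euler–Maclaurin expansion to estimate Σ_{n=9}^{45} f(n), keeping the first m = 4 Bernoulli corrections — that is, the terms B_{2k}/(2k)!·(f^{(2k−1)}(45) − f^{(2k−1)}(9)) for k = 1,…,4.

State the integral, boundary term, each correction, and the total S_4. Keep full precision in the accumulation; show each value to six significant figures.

S_4 ≈ 0.00665517

Integral: ∫_9^45 1/x^3 dx = 0.00592593.
Endpoint term: (f(9) + f(45))/2 = (0.00137174 + 1.09739e-05)/2 = 0.000691358.
Integral + boundary = 0.00661728.
Correction k=1: B_{2}/2! · (f^{(1)}(45) − f^{(1)}(9)) = 1/12 · (-7.31596e-07 − (-0.000457247)) = 3.80430e-05.
Partial sum through k=1: 0.00665533.
Correction k=2: B_{4}/4! · (f^{(3)}(45) − f^{(3)}(9)) = −1/720 · (-7.22564e-09 − (-0.000112901)) = -1.56796e-07.
Partial sum through k=2: 0.00665517.
Correction k=3: B_{6}/6! · (f^{(5)}(45) − f^{(5)}(9)) = 1/30240 · (-1.49865e-10 − (-5.85410e-05)) = 1.93588e-09.
Partial sum through k=3: 0.00665517.
Correction k=4: B_{8}/8! · (f^{(7)}(45) − f^{(7)}(9)) = −1/1209600 · (-5.32854e-12 − (-5.20365e-05)) = -4.30196e-11.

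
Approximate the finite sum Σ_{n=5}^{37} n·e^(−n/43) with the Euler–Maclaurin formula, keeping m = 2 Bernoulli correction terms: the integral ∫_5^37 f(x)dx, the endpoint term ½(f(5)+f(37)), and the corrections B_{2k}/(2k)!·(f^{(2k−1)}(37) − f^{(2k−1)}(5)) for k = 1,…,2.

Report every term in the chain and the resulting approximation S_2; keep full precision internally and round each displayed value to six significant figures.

S_2 ≈ 392.417

Integral: ∫_5^37 x·e^(−x/43) dx = 382.427.
Boundary: ½(f(5) + f(37)) = ½(4.45113 + 15.6497) = 10.0504.
Running total after boundary: 392.478.
k=1: B_{2}/(2)! × [f^{(1)}(37) − f^{(1)}(5)] = 1/12 × (0.0590184 − 0.786712) = -0.0606411.
Running total after k=1: 392.417.
k=2: B_{4}/(4)! × [f^{(3)}(37) − f^{(3)}(5)] = −1/720 × (0.000489426 − 0.00138841) = 1.24859e-06.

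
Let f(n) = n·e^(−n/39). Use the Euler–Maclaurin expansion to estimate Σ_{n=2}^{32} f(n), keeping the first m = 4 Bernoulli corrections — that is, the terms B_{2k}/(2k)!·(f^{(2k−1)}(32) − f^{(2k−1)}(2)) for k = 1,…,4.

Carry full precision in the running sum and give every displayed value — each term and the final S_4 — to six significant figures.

S_4 ≈ 308.062

The integral term ∫_2^32 x·e^(−x/39) dx = 300.137.
Endpoint term: (f(2) + f(32))/2 = (1.90002 + 14.0866)/2 = 7.99330.
So far: 308.130.
Order-1 term: 1/12 · (0.0790113 − 0.901292) = -0.0685234.
Running total after k=1: 308.062.
Order-2 term: −1/720 · (0.000630784 − 0.00184176) = 1.68191e-06.
Running total after k=2: 308.062.
Order-3 term: 1/30240 · (7.95281e-07 − 2.03218e-06) = -4.09028e-11.
Running total after k=3: 308.062.
Order-4 term: −1/1209600 · (7.73073e-10 − 1.87605e-09) = 9.11857e-16.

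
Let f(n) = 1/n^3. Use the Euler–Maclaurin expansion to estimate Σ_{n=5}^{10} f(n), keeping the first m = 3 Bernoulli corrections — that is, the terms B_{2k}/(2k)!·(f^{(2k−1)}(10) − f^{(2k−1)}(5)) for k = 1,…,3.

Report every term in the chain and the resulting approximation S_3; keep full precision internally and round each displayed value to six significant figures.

Integral: ∫_5^10 1/x^3 dx = 0.0150000.
½[f(5) + f(10)] = ½[0.00800000 + 0.00100000] = 0.00450000.
Running total after boundary: 0.0195000.
k=1: B_{2}/(2)! × [f^{(1)}(10) − f^{(1)}(5)] = 1/12 × (-0.000300000 − (-0.00480000)) = 0.000375000.
After k=1: 0.0198750.
k=2: B_{4}/(4)! × [f^{(3)}(10) − f^{(3)}(5)] = −1/720 × (-6.00000e-05 − (-0.00384000)) = -5.25000e-06.
After k=2: 0.0198698.
k=3: B_{6}/(6)! × [f^{(5)}(10) − f^{(5)}(5)] = 1/30240 × (-2.52000e-05 − (-0.00645120)) = 2.12500e-07.

S_3 ≈ 0.0198700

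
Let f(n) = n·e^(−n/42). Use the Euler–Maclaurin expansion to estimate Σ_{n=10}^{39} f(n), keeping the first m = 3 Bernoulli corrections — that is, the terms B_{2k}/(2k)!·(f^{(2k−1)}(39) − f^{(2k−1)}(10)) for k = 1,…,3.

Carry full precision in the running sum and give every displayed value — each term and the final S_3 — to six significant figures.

S_3 ≈ 388.678

∫_10^39 x·e^(−x/42) dx evaluates to 377.080.
½[f(10) + f(39)] = ½[7.88128 + 15.4096] = 11.6454.
Integral + boundary = 388.726.
k=1: B_{2}/(2)! × [f^{(1)}(39) − f^{(1)}(10)] = 1/12 × (0.0282227 − 0.600478) = -0.0476880.
Partial sum through k=1: 388.678.
k=2: B_{4}/(4)! × [f^{(3)}(39) − f^{(3)}(10)] = −1/720 × (0.000463979 − 0.00123398) = 1.06944e-06.
Partial sum through k=2: 388.678.
k=3: B_{6}/(6)! × [f^{(5)}(39) − f^{(5)}(10)] = 1/30240 × (5.16983e-07 − 1.20609e-06) = -2.27880e-11.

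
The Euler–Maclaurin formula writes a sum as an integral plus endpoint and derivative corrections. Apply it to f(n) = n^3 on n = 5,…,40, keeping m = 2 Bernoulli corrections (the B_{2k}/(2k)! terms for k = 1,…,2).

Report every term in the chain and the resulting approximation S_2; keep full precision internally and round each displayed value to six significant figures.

The integral term ∫_5^40 x^3 dx = 639844.
Endpoint term: (f(5) + f(40))/2 = (125.000 + 64000.0)/2 = 32062.5.
Running total after boundary: 671906.
k=1: B_{2}/(2)! × [f^{(1)}(40) − f^{(1)}(5)] = 1/12 × (4800.00 − 75.0000) = 393.750.
After k=1: 672300.
k=2: B_{4}/(4)! × [f^{(3)}(40) − f^{(3)}(5)] = −1/720 × (6.00000 − 6.00000) = 0.00000.

S_2 ≈ 672300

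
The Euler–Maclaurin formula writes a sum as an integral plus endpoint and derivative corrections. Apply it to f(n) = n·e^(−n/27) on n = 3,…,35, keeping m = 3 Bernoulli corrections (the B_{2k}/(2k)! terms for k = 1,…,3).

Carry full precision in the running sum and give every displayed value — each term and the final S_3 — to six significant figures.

∫_3^35 x·e^(−x/27) dx evaluates to 266.909.
Endpoint term: (f(3) + f(35))/2 = (2.68452 + 9.57401)/2 = 6.12926.
Running total after boundary: 273.038.
Order-1 term: 1/12 · (-0.0810498 − 0.795413) = -0.0730385.
After k=1: 272.965.
Order-2 term: −1/720 · (0.000639282 − 0.00354608) = 4.03722e-06.
After k=2: 272.965.
Order-3 term: 1/30240 · (1.90637e-06 − 8.23190e-06) = -2.09178e-10.

S_3 ≈ 272.965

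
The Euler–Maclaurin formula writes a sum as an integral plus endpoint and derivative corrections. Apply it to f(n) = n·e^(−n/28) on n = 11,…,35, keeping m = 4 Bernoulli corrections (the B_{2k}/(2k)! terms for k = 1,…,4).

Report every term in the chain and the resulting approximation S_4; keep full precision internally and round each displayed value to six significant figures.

S_4 ≈ 240.529

∫_11^35 x·e^(−x/28) dx evaluates to 231.842.
½[f(11) + f(35)] = ½[7.42638 + 10.0277] = 8.72702.
So far: 240.569.
Order-1 term: 1/12 · (-0.0716262 − 0.409897) = -0.0401270.
Running total after k=1: 240.529.
Order-2 term: −1/720 · (0.000639520 − 0.00224509) = 2.22995e-06.
Running total after k=2: 240.529.
Order-3 term: 1/30240 · (1.74796e-06 − 5.06039e-06) = -1.09538e-10.
Running total after k=3: 240.529.
Order-4 term: −1/1209600 · (3.41863e-09 − 9.25656e-09) = 4.82634e-15.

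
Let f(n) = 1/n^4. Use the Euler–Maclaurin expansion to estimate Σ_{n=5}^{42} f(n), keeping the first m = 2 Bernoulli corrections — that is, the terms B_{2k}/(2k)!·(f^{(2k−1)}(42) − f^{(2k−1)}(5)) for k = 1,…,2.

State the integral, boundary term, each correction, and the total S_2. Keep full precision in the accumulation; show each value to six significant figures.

The integral term ∫_5^42 1/x^4 dx = 0.00266217.
Endpoint term: (f(5) + f(42))/2 = (0.00160000 + 3.21368e-07)/2 = 0.000800161.
Running total after boundary: 0.00346233.
Correction k=1: B_{2}/2! · (f^{(1)}(42) − f^{(1)}(5)) = 1/12 · (-3.06065e-08 − (-0.00128000)) = 0.000106664.
After k=1: 0.00356899.
Correction k=2: B_{4}/4! · (f^{(3)}(42) − f^{(3)}(5)) = −1/720 · (-5.20519e-10 − (-0.00153600)) = -2.13333e-06.

S_2 ≈ 0.00356686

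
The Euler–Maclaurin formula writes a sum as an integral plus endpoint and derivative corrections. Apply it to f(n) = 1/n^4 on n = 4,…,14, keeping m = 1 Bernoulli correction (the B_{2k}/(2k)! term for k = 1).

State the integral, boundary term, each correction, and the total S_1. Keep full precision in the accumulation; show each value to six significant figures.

∫_4^14 1/x^4 dx evaluates to 0.00508686.
Boundary: ½(f(4) + f(14)) = ½(0.00390625 + 2.60308e-05) = 0.00196614.
Running total after boundary: 0.00705300.
Correction k=1: B_{2}/2! · (f^{(1)}(14) − f^{(1)}(4)) = 1/12 · (-7.43738e-06 − (-0.00390625)) = 0.000324901.

S_1 ≈ 0.00737790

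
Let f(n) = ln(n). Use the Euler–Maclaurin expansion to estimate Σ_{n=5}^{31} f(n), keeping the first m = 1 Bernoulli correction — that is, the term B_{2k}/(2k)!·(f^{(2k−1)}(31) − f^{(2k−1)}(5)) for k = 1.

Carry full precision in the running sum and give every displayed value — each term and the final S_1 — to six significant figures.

S_1 ≈ 74.9141

∫_5^31 ln(x) dx evaluates to 72.4064.
Endpoint term: (f(5) + f(31))/2 = (1.60944 + 3.43399)/2 = 2.52171.
Running total after boundary: 74.9281.
Correction k=1: B_{2}/2! · (f^{(1)}(31) − f^{(1)}(5)) = 1/12 · (0.0322581 − 0.200000) = -0.0139785.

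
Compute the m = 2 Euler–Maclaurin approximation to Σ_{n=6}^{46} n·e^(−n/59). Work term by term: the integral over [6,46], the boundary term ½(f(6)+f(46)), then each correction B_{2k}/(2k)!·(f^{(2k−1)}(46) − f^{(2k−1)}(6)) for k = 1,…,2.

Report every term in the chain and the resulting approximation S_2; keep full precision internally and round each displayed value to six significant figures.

Integral: ∫_6^46 x·e^(−x/59) dx = 623.387.
Boundary: ½(f(6) + f(46)) = ½(5.41983 + 21.0938) = 13.2568.
Running total after boundary: 636.644.
Order-1 term: 1/12 · (0.101039 − 0.811444) = -0.0592004.
Running total after k=1: 636.585.
Order-2 term: −1/720 · (0.000292491 − 0.000752098) = 6.38343e-07.

S_2 ≈ 636.585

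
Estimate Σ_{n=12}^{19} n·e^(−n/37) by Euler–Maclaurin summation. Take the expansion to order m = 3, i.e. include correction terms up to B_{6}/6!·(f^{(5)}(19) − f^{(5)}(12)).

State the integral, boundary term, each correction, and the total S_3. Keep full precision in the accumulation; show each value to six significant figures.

S_3 ≈ 80.9709

∫_12^19 x·e^(−x/37) dx evaluates to 70.9646.
Boundary: ½(f(12) + f(19)) = ½(8.67619 + 11.3694) = 10.0228.
So far: 80.9874.
Order-1 term: 1/12 · (0.291108 − 0.488524) = -0.0164513.
Partial sum through k=1: 80.9709.
Order-2 term: −1/720 · (0.00108684 − 0.00141312) = 4.53158e-07.
Partial sum through k=2: 80.9709.
Order-3 term: 1/30240 · (1.43246e-06 − 1.80379e-06) = -1.22792e-11.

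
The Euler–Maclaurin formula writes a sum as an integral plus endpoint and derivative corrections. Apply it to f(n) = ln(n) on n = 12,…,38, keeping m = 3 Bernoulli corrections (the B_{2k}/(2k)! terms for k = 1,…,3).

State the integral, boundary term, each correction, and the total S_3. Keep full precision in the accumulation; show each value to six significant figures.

S_3 ≈ 85.4659

∫_12^38 ln(x) dx evaluates to 82.4094.
Boundary: ½(f(12) + f(38)) = ½(2.48491 + 3.63759) = 3.06125.
Running total after boundary: 85.4706.
k=1: B_{2}/(2)! × [f^{(1)}(38) − f^{(1)}(12)] = 1/12 × (0.0263158 − 0.0833333) = -0.00475146.
Running total after k=1: 85.4659.
k=2: B_{4}/(4)! × [f^{(3)}(38) − f^{(3)}(12)] = −1/720 × (3.64485e-05 − 0.00115741) = 1.55689e-06.
Running total after k=2: 85.4659.
k=3: B_{6}/(6)! × [f^{(5)}(38) − f^{(5)}(12)] = 1/30240 × (3.02896e-07 − 9.64506e-05) = -3.17949e-09.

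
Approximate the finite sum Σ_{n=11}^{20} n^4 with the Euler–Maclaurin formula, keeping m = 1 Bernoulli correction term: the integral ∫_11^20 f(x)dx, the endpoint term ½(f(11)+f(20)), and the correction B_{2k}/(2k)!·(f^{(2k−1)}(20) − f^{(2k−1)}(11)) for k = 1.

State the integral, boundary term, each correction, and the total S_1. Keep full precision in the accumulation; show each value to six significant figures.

S_1 ≈ 697333

The integral term ∫_11^20 x^4 dx = 607790.
Endpoint term: (f(11) + f(20))/2 = (14641.0 + 160000)/2 = 87320.5.
Running total after boundary: 695110.
Order-1 term: 1/12 · (32000.0 − 5324.00) = 2223.00.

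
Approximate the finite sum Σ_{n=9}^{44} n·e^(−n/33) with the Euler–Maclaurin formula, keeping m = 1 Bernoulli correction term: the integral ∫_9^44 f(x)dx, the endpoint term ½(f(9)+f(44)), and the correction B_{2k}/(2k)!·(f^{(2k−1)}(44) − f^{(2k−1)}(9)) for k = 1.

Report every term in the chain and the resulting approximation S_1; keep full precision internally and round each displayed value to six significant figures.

S_1 ≈ 394.534

Integral: ∫_9^44 x·e^(−x/33) dx = 385.362.
½[f(9) + f(44)] = ½[6.85170 + 11.5983] = 9.22499.
So far: 394.587.
Correction k=1: B_{2}/2! · (f^{(1)}(44) − f^{(1)}(9)) = 1/12 · (-0.0878657 − 0.553673) = -0.0534616.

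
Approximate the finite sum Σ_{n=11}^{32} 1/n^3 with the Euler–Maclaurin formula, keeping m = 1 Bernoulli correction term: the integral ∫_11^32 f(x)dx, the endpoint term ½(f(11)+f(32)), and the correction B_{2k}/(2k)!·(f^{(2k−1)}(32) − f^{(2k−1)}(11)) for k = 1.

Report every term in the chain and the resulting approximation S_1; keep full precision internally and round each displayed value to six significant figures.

Integral: ∫_11^32 1/x^3 dx = 0.00364395.
½[f(11) + f(32)] = ½[0.000751315 + 3.05176e-05] = 0.000390916.
Integral + boundary = 0.00403487.
k=1: B_{2}/(2)! × [f^{(1)}(32) − f^{(1)}(11)] = 1/12 × (-2.86102e-06 − (-0.000204904)) = 1.68369e-05.

S_1 ≈ 0.00405170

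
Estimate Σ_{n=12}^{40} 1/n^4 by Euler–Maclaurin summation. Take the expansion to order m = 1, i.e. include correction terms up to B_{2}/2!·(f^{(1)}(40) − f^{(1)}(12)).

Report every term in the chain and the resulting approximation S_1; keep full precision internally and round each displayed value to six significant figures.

S_1 ≈ 0.000213337

Integral: ∫_12^40 1/x^4 dx = 0.000187693.
Endpoint term: (f(12) + f(40))/2 = (4.82253e-05 + 3.90625e-07)/2 = 2.43080e-05.
Running total after boundary: 0.000212001.
Order-1 term: 1/12 · (-3.90625e-08 − (-1.60751e-05)) = 1.33634e-06.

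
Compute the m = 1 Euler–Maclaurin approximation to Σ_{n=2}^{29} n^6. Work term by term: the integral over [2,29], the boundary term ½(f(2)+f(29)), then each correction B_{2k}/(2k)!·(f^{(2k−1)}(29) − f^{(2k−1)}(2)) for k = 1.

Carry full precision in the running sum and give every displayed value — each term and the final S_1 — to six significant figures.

Integral: ∫_2^29 x^6 dx = 2.46427e+09.
Endpoint term: (f(2) + f(29))/2 = (64.0000 + 5.94823e+08)/2 = 2.97412e+08.
So far: 2.76168e+09.
Correction k=1: B_{2}/2! · (f^{(1)}(29) − f^{(1)}(2)) = 1/12 · (1.23067e+08 − 192.000) = 1.02556e+07.

S_1 ≈ 2.77194e+09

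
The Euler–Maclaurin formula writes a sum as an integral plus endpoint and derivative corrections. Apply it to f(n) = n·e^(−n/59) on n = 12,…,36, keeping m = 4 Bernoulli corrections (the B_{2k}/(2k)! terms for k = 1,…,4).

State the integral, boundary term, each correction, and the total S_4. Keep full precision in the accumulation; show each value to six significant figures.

S_4 ≈ 387.729

Integral: ∫_12^36 x·e^(−x/59) dx = 373.091.
Endpoint term: (f(12) + f(36))/2 = (9.79152 + 19.5573)/2 = 14.6744.
So far: 387.766.
k=1: B_{2}/(2)! × [f^{(1)}(36) − f^{(1)}(12)] = 1/12 × (0.211779 − 0.650002) = -0.0365186.
Partial sum through k=1: 387.729.
k=2: B_{4}/(4)! × [f^{(3)}(36) − f^{(3)}(12)] = −1/720 × (0.000372967 − 0.000655536) = 3.92458e-07.
Partial sum through k=2: 387.729.
k=3: B_{6}/(6)! × [f^{(5)}(36) − f^{(5)}(12)] = 1/30240 × (1.96810e-07 − 3.22995e-07) = -4.17278e-12.
Partial sum through k=3: 387.729.
k=4: B_{8}/(8)! × [f^{(7)}(36) − f^{(7)}(12)] = −1/1209600 × (8.22970e-11 − 1.31477e-10) = 4.06579e-17.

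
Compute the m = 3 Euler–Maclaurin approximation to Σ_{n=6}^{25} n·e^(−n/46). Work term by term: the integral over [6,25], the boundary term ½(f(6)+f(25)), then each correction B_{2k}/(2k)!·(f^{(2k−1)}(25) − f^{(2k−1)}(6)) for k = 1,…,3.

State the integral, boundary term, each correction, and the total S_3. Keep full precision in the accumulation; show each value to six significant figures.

S_3 ≈ 212.695

∫_6^25 x·e^(−x/46) dx evaluates to 202.844.
½[f(6) + f(25)] = ½[5.26628 + 14.5181] = 9.89220.
So far: 212.736.
k=1: B_{2}/(2)! × [f^{(1)}(25) − f^{(1)}(6)] = 1/12 × (0.265114 − 0.763229) = -0.0415097.
Partial sum through k=1: 212.695.
k=2: B_{4}/(4)! × [f^{(3)}(25) − f^{(3)}(6)] = −1/720 × (0.000674179 − 0.00119029) = 7.16823e-07.
Partial sum through k=2: 212.695.
k=3: B_{6}/(6)! × [f^{(5)}(25) − f^{(5)}(6)] = 1/30240 × (5.78010e-07 − 9.54579e-07) = -1.24527e-11.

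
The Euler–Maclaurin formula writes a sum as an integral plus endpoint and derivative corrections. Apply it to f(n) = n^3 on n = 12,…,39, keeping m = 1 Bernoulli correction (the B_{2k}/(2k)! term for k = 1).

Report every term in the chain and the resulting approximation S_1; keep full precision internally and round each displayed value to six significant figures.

S_1 ≈ 604044

The integral term ∫_12^39 x^3 dx = 573176.
½[f(12) + f(39)] = ½[1728.00 + 59319.0] = 30523.5.
So far: 603700.
Correction k=1: B_{2}/2! · (f^{(1)}(39) − f^{(1)}(12)) = 1/12 · (4563.00 − 432.000) = 344.250.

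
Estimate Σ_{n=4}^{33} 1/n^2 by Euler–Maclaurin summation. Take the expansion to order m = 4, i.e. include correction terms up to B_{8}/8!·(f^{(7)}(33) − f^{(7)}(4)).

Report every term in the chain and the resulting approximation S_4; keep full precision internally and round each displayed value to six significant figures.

∫_4^33 1/x^2 dx evaluates to 0.219697.
Boundary: ½(f(4) + f(33)) = ½(0.0625000 + 0.000918274) = 0.0317091.
Integral + boundary = 0.251406.
Order-1 term: 1/12 · (-5.56529e-05 − (-0.0312500)) = 0.00259953.
Running total after k=1: 0.254006.
Order-2 term: −1/720 · (-6.13256e-07 − (-0.0234375)) = -3.25512e-05.
Running total after k=2: 0.253973.
Order-3 term: 1/30240 · (-1.68941e-08 − (-0.0439453)) = 1.45322e-06.
Running total after k=3: 0.253975.
Order-4 term: −1/1209600 · (-8.68750e-10 − (-0.153809)) = -1.27157e-07.

S_4 ≈ 0.253974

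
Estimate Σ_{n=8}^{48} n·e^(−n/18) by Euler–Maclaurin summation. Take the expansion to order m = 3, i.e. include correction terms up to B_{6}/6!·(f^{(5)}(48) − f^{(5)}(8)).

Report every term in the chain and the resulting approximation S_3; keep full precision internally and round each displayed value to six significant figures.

S_3 ≈ 221.719

The integral term ∫_8^48 x·e^(−x/18) dx = 217.526.
Boundary: ½(f(8) + f(48)) = ½(5.12944 + 3.33521) = 4.23232.
Integral + boundary = 221.758.
Order-1 term: 1/12 · (-0.115806 − 0.356211) = -0.0393348.
After k=1: 221.719.
Order-2 term: −1/720 · (7.14850e-05 − 0.00505732) = 6.92477e-06.
After k=2: 221.719.
Order-3 term: 1/30240 · (1.54443e-06 − 2.78248e-05) = -8.69059e-10.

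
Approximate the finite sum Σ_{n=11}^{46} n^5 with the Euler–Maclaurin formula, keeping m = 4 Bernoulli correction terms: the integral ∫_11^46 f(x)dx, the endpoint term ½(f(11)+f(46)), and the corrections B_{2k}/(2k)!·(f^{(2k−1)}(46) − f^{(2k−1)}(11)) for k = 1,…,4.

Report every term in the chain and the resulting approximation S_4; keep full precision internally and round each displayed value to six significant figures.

S_4 ≈ 1.68368e+09

∫_11^46 x^5 dx evaluates to 1.57875e+09.
½[f(11) + f(46)] = ½[161051 + 2.05963e+08] = 1.03062e+08.
So far: 1.68182e+09.
Correction k=1: B_{2}/2! · (f^{(1)}(46) − f^{(1)}(11)) = 1/12 · (2.23873e+07 − 73205.0) = 1.85951e+06.
Running total after k=1: 1.68368e+09.
Correction k=2: B_{4}/4! · (f^{(3)}(46) − f^{(3)}(11)) = −1/720 · (126960 − 7260.00) = -166.250.
Running total after k=2: 1.68368e+09.
Correction k=3: B_{6}/6! · (f^{(5)}(46) − f^{(5)}(11)) = 1/30240 · (120.000 − 120.000) = 0.00000.
Running total after k=3: 1.68368e+09.
Correction k=4: B_{8}/8! · (f^{(7)}(46) − f^{(7)}(11)) = −1/1209600 · (0.00000 − 0.00000) = 0.00000.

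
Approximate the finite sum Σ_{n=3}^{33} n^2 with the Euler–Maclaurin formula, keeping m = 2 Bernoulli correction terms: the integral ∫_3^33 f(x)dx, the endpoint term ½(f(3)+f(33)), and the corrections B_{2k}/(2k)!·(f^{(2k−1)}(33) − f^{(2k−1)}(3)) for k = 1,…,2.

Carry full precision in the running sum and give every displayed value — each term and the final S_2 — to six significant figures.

S_2 ≈ 12524.0

∫_3^33 x^2 dx evaluates to 11970.0.
½[f(3) + f(33)] = ½[9.00000 + 1089.00] = 549.000.
So far: 12519.0.
Correction k=1: B_{2}/2! · (f^{(1)}(33) − f^{(1)}(3)) = 1/12 · (66.0000 − 6.00000) = 5.00000.
After k=1: 12524.0.
Correction k=2: B_{4}/4! · (f^{(3)}(33) − f^{(3)}(3)) = −1/720 · (0.00000 − 0.00000) = 0.00000.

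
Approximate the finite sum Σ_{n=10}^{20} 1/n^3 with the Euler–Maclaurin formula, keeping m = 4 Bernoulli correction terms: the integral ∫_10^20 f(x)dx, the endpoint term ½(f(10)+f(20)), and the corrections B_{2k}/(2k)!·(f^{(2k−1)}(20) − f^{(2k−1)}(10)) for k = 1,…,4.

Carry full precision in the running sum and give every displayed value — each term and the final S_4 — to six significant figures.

S_4 ≈ 0.00433586

Integral: ∫_10^20 1/x^3 dx = 0.00375000.
Boundary: ½(f(10) + f(20)) = ½(0.00100000 + 0.000125000) = 0.000562500.
Integral + boundary = 0.00431250.
k=1: B_{2}/(2)! × [f^{(1)}(20) − f^{(1)}(10)] = 1/12 × (-1.87500e-05 − (-0.000300000)) = 2.34375e-05.
Running total after k=1: 0.00433594.
k=2: B_{4}/(4)! × [f^{(3)}(20) − f^{(3)}(10)] = −1/720 × (-9.37500e-07 − (-6.00000e-05)) = -8.20312e-08.
Running total after k=2: 0.00433586.
k=3: B_{6}/(6)! × [f^{(5)}(20) − f^{(5)}(10)] = 1/30240 × (-9.84375e-08 − (-2.52000e-05)) = 8.30078e-10.
Running total after k=3: 0.00433586.
k=4: B_{8}/(8)! × [f^{(7)}(20) − f^{(7)}(10)] = −1/1209600 × (-1.77188e-08 − (-1.81440e-05)) = -1.49854e-11.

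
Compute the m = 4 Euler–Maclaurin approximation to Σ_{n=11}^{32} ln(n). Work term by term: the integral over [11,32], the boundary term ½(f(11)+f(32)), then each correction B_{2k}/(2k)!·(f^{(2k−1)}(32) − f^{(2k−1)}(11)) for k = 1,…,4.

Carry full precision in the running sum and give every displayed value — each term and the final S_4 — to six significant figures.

∫_11^32 ln(x) dx evaluates to 63.5267.
½[f(11) + f(32)] = ½[2.39790 + 3.46574] = 2.93182.
So far: 66.4585.
Order-1 term: 1/12 · (0.0312500 − 0.0909091) = -0.00497159.
After k=1: 66.4535.
Order-2 term: −1/720 · (6.10352e-05 − 0.00150263) = 2.00221e-06.
After k=2: 66.4535.
Order-3 term: 1/30240 · (7.15256e-07 − 0.000149021) = -4.90429e-09.
After k=3: 66.4535.
Order-4 term: −1/1209600 · (2.09548e-08 − 3.69474e-05) = 3.05278e-11.

S_4 ≈ 66.4535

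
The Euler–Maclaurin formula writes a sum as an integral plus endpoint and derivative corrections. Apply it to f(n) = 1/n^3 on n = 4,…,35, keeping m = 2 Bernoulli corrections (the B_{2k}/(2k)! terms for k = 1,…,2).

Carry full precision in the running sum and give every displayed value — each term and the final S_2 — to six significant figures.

Integral: ∫_4^35 1/x^3 dx = 0.0308418.
Boundary: ½(f(4) + f(35)) = ½(0.0156250 + 2.33236e-05) = 0.00782416.
Running total after boundary: 0.0386660.
k=1: B_{2}/(2)! × [f^{(1)}(35) − f^{(1)}(4)] = 1/12 × (-1.99917e-06 − (-0.0117188)) = 0.000976396.
Running total after k=1: 0.0396424.
k=2: B_{4}/(4)! × [f^{(3)}(35) − f^{(3)}(4)] = −1/720 × (-3.26395e-08 − (-0.0146484)) = -2.03450e-05.

S_2 ≈ 0.0396220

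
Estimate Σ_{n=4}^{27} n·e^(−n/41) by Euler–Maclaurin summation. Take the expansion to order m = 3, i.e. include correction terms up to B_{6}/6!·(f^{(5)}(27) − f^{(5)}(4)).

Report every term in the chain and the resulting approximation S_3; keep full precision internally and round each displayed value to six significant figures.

S_3 ≈ 239.158

The integral term ∫_4^27 x·e^(−x/41) dx = 230.410.
½[f(4) + f(27)] = ½[3.62819 + 13.9754] = 8.80181.
So far: 239.212.
Order-1 term: 1/12 · (0.176744 − 0.818555) = -0.0534842.
Partial sum through k=1: 239.158.
Order-2 term: −1/720 · (0.000720976 − 0.00156612) = 1.17381e-06.
Partial sum through k=2: 239.158.
Order-3 term: 1/30240 · (7.95247e-07 − 1.57364e-06) = -2.57407e-11.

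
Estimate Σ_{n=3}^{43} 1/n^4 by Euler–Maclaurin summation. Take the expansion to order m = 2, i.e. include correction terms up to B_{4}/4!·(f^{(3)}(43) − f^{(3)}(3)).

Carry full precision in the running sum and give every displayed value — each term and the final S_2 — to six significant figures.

S_2 ≈ 0.0198100

∫_3^43 1/x^4 dx evaluates to 0.0123415.
½[f(3) + f(43)] = ½[0.0123457 + 2.92500e-07] = 0.00617299.
Integral + boundary = 0.0185145.
Order-1 term: 1/12 · (-2.72093e-08 − (-0.0164609)) = 0.00137174.
Running total after k=1: 0.0198862.
Order-2 term: −1/720 · (-4.41471e-10 − (-0.0548697)) = -7.62079e-05.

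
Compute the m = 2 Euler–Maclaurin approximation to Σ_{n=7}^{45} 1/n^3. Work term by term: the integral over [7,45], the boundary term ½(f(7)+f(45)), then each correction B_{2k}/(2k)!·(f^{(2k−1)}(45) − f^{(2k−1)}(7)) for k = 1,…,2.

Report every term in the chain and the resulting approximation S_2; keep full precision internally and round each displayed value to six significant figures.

S_2 ≈ 0.0115237

Integral: ∫_7^45 1/x^3 dx = 0.00995717.
½[f(7) + f(45)] = ½[0.00291545 + 1.09739e-05] = 0.00146321.
So far: 0.0114204.
k=1: B_{2}/(2)! × [f^{(1)}(45) − f^{(1)}(7)] = 1/12 × (-7.31596e-07 − (-0.00124948)) = 0.000104062.
Partial sum through k=1: 0.0115244.
k=2: B_{4}/(4)! × [f^{(3)}(45) − f^{(3)}(7)] = −1/720 × (-7.22564e-09 − (-0.000509992)) = -7.08312e-07.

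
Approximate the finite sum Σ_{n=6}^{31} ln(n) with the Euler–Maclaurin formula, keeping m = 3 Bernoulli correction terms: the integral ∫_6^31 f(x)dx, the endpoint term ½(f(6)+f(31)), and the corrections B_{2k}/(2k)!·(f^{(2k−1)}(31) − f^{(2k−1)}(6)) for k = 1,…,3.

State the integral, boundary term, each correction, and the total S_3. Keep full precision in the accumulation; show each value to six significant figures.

The integral term ∫_6^31 ln(x) dx = 70.7030.
½[f(6) + f(31)] = ½[1.79176 + 3.43399] = 2.61287.
Integral + boundary = 73.3159.
Order-1 term: 1/12 · (0.0322581 − 0.166667) = -0.0112007.
After k=1: 73.3047.
Order-2 term: −1/720 · (6.71344e-05 − 0.00925926) = 1.27668e-05.
After k=2: 73.3047.
Order-3 term: 1/30240 · (8.38306e-07 − 0.00308642) = -1.02036e-07.

S_3 ≈ 73.3047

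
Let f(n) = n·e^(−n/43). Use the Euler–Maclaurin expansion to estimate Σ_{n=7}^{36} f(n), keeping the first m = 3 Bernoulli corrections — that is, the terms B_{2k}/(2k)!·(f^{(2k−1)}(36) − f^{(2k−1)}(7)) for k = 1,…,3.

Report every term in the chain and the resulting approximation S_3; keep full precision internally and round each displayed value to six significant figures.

S_3 ≈ 367.098

The integral term ∫_7^36 x·e^(−x/43) dx = 356.384.
Endpoint term: (f(7) + f(36))/2 = (5.94838 + 15.5850)/2 = 10.7667.
So far: 367.151.
Order-1 term: 1/12 · (0.0704749 − 0.711435) = -0.0534133.
Running total after k=1: 367.098.
Order-2 term: −1/720 · (0.000506387 − 0.00130393) = 1.10770e-06.
Running total after k=2: 367.098.
Order-3 term: 1/30240 · (5.27127e-07 − 1.20233e-06) = -2.23280e-11.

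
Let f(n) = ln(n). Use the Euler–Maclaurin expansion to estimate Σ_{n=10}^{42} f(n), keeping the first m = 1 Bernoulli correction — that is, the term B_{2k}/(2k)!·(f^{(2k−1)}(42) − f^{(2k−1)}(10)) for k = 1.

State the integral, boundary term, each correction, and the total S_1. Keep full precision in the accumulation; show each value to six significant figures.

S_1 ≈ 104.970

The integral term ∫_10^42 ln(x) dx = 101.956.
Endpoint term: (f(10) + f(42))/2 = (2.30259 + 3.73767)/2 = 3.02013.
Running total after boundary: 104.976.
k=1: B_{2}/(2)! × [f^{(1)}(42) − f^{(1)}(10)] = 1/12 × (0.0238095 − 0.100000) = -0.00634921.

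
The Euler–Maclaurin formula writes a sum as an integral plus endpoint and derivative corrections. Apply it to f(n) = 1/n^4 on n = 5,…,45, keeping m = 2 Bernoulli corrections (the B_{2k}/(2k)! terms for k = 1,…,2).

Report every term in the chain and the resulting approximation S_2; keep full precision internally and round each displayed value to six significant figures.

S_2 ≈ 0.00356766

∫_5^45 1/x^4 dx evaluates to 0.00266301.
½[f(5) + f(45)] = ½[0.00160000 + 2.43865e-07] = 0.000800122.
So far: 0.00346313.
Order-1 term: 1/12 · (-2.16769e-08 − (-0.00128000)) = 0.000106665.
Partial sum through k=1: 0.00356980.
Order-2 term: −1/720 · (-3.21139e-10 − (-0.00153600)) = -2.13333e-06.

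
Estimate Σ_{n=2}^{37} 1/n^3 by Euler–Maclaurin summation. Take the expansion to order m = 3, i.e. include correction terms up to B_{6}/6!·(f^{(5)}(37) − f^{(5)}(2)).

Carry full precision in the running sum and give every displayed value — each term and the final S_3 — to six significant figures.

∫_2^37 1/x^3 dx evaluates to 0.124635.
Endpoint term: (f(2) + f(37))/2 = (0.125000 + 1.97422e-05)/2 = 0.0625099.
So far: 0.187145.
Correction k=1: B_{2}/2! · (f^{(1)}(37) − f^{(1)}(2)) = 1/12 · (-1.60072e-06 − (-0.187500)) = 0.0156249.
Partial sum through k=1: 0.202770.
Correction k=2: B_{4}/4! · (f^{(3)}(37) − f^{(3)}(2)) = −1/720 · (-2.33852e-08 − (-0.937500)) = -0.00130208.
Partial sum through k=2: 0.201467.
Correction k=3: B_{6}/6! · (f^{(5)}(37) − f^{(5)}(2)) = 1/30240 · (-7.17442e-10 − (-9.84375)) = 0.000325521.

S_3 ≈ 0.201793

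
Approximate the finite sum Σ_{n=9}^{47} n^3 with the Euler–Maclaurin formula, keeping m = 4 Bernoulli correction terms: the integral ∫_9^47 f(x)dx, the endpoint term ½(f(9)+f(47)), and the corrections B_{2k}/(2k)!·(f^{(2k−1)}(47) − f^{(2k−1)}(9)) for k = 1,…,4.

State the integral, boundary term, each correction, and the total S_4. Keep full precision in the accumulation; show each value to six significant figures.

The integral term ∫_9^47 x^3 dx = 1.21828e+06.
Endpoint term: (f(9) + f(47))/2 = (729.000 + 103823)/2 = 52276.0.
Running total after boundary: 1.27056e+06.
Correction k=1: B_{2}/2! · (f^{(1)}(47) − f^{(1)}(9)) = 1/12 · (6627.00 − 243.000) = 532.000.
After k=1: 1.27109e+06.
Correction k=2: B_{4}/4! · (f^{(3)}(47) − f^{(3)}(9)) = −1/720 · (6.00000 − 6.00000) = 0.00000.
After k=2: 1.27109e+06.
Correction k=3: B_{6}/6! · (f^{(5)}(47) − f^{(5)}(9)) = 1/30240 · (0.00000 − 0.00000) = 0.00000.
After k=3: 1.27109e+06.
Correction k=4: B_{8}/8! · (f^{(7)}(47) − f^{(7)}(9)) = −1/1209600 · (0.00000 − 0.00000) = 0.00000.

S_4 ≈ 1.27109e+06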